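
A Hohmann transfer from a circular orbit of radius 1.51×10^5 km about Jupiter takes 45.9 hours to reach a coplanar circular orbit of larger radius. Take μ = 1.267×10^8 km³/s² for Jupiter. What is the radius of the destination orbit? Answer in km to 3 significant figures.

Transfer time t = 45.9 hours = 1.6524×10^5 s, and t = π√(a_t³/μ).
So a_t = (μ t²/π²)^(1/3) = (1.267×10^8 × (1.6524×10^5)² / π²)^(1/3) = 7.0508×10^5 km.
Since a_t = (r₁ + r₂)/2, r₂ = 2a_t − r₁ = 2×7.0508×10^5 − 1.510×10^5 = 1.25916×10^6 km.

r₂ = 1.26×10^6 km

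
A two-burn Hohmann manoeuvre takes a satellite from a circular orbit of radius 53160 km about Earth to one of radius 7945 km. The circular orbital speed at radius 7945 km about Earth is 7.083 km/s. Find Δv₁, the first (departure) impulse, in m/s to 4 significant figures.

From the circular-orbit relation v² = μ/r at r = 7945 km: μ = v²r = (7.083)² × 7945 = 3.98592×10^5 km³/s².
The Hohmann ellipse has a_t = (r₁ + r₂)/2 = 30552.5 km.
On the circular orbit at r = 53160 km, v_c = √(μ/r) = 2.738 km/s.
Transfer-orbit speed at the same r (vis-viva, a = a_t): v_t = √[μ(2/r − 1/a_t)] = 1.396 km/s.
Δv₁ = |v_t − v_c| = |1.396 − 2.738| = 1.342 km/s.

Δv₁ = 1342 m/s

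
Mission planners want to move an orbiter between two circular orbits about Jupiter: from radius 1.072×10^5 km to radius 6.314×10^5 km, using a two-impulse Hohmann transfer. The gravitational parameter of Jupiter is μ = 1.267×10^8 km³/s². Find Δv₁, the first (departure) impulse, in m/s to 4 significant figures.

Δv₁ = 10570 m/s

Semi-major axis of the transfer orbit: a_t = (1.072×10^5 + 6.314×10^5)/2 = 3.693×10^5 km.
Circular speed at r = 1.072×10^5 km: v_c = √(μ/r) = 34.38 km/s.
Transfer-orbit speed at the same r (vis-viva, a = a_t): v_t = √[μ(2/r − 1/a_t)] = 44.95 km/s.
Δv₁ = |v_t − v_c| = |44.95 − 34.38| = 10.57 km/s.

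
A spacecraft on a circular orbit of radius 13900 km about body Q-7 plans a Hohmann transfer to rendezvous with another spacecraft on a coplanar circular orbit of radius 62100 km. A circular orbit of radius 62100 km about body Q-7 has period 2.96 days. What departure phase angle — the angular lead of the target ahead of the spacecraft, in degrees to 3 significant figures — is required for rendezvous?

From Kepler's third law T² = 4π²r³/μ at r = 62100 km, T = 2.96 days = 2.96 × 86400 s = 2.55744×10^5 s: μ = 4π²r³/T² = 1.44552×10^5 km³/s².
Semi-major axis of the transfer orbit: a_t = (13900 + 62100)/2 = 38000 km.
The half-period of the transfer ellipse is t = π√(a_t³/μ) = 61209 s.
The target's mean motion on its circular orbit is ω₂ = √(μ/r₂³) = 2.4568×10^-5 rad/s.
Angle swept by the target during transfer: ω₂·t = 1.5038 rad = 86.16°.
The spacecraft traverses 180° on the transfer ellipse, so the target must lead by 180° − 86.16° = 93.8°.

φ = 93.8°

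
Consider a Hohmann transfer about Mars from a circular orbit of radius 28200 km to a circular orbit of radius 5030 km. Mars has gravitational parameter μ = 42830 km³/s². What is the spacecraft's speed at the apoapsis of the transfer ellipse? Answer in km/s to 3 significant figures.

v = 0.678 km/s

Semi-major axis of the transfer orbit: a_t = (28200 + 5030)/2 = 16615 km.
The apoapsis of the transfer ellipse is at r = 28200 km.
From the vis-viva equation, v = √[μ(2/r − 1/a_t)] = 0.6781 km/s.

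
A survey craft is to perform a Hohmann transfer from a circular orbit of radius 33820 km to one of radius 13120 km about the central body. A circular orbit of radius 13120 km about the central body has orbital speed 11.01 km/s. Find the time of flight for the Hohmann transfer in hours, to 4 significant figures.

From the circular-orbit relation v² = μ/r at r = 13120 km: μ = v²r = (11.01)² × 13120 = 1.59041×10^6 km³/s².
The Hohmann ellipse has a_t = (r₁ + r₂)/2 = 23470 km.
Transfer time t = π√(a_t³/μ) = π√((23470)³ / 1.59041×10^6) = 8957 s.
Converting: 8957 s ÷ 3600 s/hour = 2.488 hours.

t = 2.488 hours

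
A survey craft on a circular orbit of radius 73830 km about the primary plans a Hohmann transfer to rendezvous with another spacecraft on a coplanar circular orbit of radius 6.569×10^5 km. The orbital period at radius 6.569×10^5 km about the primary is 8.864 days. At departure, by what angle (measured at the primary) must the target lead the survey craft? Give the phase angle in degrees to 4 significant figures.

φ = 105.3°

From Kepler's third law T² = 4π²r³/μ at r = 6.569×10^5 km, T = 8.864 days = 8.864 × 86400 s = 7.658496×10^5 s: μ = 4π²r³/T² = 1.90797×10^7 km³/s².
Transfer-ellipse semi-major axis a_t = (r₁ + r₂)/2 = (73830 + 6.569×10^5)/2 = 3.65365×10^5 km.
Transfer time t = π√(a_t³/μ) = 1.588×10^5 s.
Target angular speed ω₂ = √(μ/r₂³) = 8.204×10^-6 rad/s.
Angle swept by the target during transfer: ω₂·t = 1.303 rad = 74.66°.
The survey craft traverses 180° on the transfer ellipse, so the target must lead by 180° − 74.66° = 105.3°.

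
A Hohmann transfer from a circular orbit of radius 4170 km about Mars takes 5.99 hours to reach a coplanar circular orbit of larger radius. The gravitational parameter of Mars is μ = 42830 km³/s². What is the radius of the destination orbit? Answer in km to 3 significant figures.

r₂ = 21100 km

Transfer time t = 5.99 hours = 21564 s, and t = π√(a_t³/μ).
So a_t = (μ t²/π²)^(1/3) = (42830 × (21564)² / π²)^(1/3) = 12637 km.
Since a_t = (r₁ + r₂)/2, r₂ = 2a_t − r₁ = 2×12637 − 4170 = 21104 km.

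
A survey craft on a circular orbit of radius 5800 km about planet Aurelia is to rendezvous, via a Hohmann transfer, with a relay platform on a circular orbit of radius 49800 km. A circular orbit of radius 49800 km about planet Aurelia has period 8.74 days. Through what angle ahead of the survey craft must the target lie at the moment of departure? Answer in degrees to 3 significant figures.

From Kepler's third law T² = 4π²r³/μ at r = 49800 km, T = 8.74 days = 8.74 × 86400 s = 7.55136×10^5 s: μ = 4π²r³/T² = 8550.62 km³/s².
The Hohmann ellipse has a_t = (r₁ + r₂)/2 = 27800 km.
The half-period of the transfer ellipse is t = π√(a_t³/μ) = 1.574774×10^5 s.
The target's mean motion on its circular orbit is ω₂ = √(μ/r₂³) = 8.320601×10^-6 rad/s.
Angle swept by the target during transfer: ω₂·t = 1.31031 rad = 75.08°.
Arrival is 180° from departure on the ellipse, so φ = 180° − 75.08° = 105°.

φ = 105°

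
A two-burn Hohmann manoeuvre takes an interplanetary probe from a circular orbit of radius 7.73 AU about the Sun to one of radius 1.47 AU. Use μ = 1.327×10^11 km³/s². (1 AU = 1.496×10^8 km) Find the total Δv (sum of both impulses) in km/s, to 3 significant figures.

In km: r₁ = 7.73 × 1.496×10^8 = 1.156408×10^9 km; r₂ = 1.47 × 1.496×10^8 = 2.19912×10^8 km.
The Hohmann ellipse has a_t = (r₁ + r₂)/2 = 6.8816×10^8 km.
Circular speed at r₁: v₁ = √(μ/r₁) = √(1.327×10^11/1.156408×10^9) = 10.7122 km/s.
On the transfer ellipse at r₁, vis-viva gives v_a = √[μ(2/r₁ − 1/a_t)] = 6.05563 km/s.
First burn Δv₁ = |v_a − v₁| = 4.657 km/s.
At r₂, v₂ = √(μ/r₂) = 24.565 km/s.
Transfer-orbit speed at r₂: v_p = √[μ(2/r₂ − 1/a_t)] = 31.844 km/s.
Second burn Δv₂ = |v₂ − v_p| = 7.279 km/s.
Total Δv = Δv₁ + Δv₂ = 11.94 km/s.

Δv = 11.9 km/s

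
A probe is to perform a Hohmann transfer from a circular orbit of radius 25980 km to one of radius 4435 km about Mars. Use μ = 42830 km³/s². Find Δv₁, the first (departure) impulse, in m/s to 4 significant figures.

Δv₁ = 590.6 m/s

Semi-major axis of the transfer orbit: a_t = (25980 + 4435)/2 = 15207.5 km.
On the circular orbit at r = 25980 km, v_c = √(μ/r) = 1.284 km/s.
Vis-viva on the transfer ellipse at r = 25980 km gives v_t = √[μ(2/r − 1/a_t)] = 0.6934 km/s.
Δv₁ = |v_t − v_c| = |0.6934 − 1.284| = 0.5906 km/s.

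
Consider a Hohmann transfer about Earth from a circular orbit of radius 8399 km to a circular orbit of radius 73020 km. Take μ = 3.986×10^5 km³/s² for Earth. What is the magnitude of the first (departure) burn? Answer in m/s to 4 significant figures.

Δv₁ = 2337 m/s

Semi-major axis of the transfer orbit: a_t = (8399 + 73020)/2 = 40709.5 km.
On the circular orbit at r = 8399 km, v_c = √(μ/r) = 6.889 km/s.
Vis-viva on the transfer ellipse at r = 8399 km gives v_t = √[μ(2/r − 1/a_t)] = 9.226 km/s.
Δv₁ = |v_t − v_c| = |9.226 − 6.889| = 2.337 km/s.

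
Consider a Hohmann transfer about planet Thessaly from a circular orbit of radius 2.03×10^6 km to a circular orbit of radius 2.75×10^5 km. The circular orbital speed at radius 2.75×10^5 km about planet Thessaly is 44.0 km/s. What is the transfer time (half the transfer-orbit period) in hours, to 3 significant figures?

t = 46.8 hours

From the circular-orbit relation v² = μ/r at r = 2.75×10^5 km: μ = v²r = (44.0)² × 2.75×10^5 = 5.32400×10^8 km³/s².
Semi-major axis of the transfer orbit: a_t = (2.030×10^6 + 2.750×10^5)/2 = 1.1525×10^6 km.
Transfer time t = π√(a_t³/μ) = π√((1.1525×10^6)³ / 5.32400×10^8) = 1.685×10^5 s.
Converting: 1.685×10^5 s ÷ 3600 s/hour = 46.8 hours.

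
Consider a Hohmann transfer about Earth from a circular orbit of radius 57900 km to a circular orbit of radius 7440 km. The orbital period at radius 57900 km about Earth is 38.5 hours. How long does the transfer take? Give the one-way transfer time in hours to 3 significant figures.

t = 8.16 hours

From Kepler's third law T² = 4π²r³/μ at r = 57900 km, T = 38.5 hours = 38.5 × 3600 s = 1.386×10^5 s: μ = 4π²r³/T² = 3.98905×10^5 km³/s².
Semi-major axis of the transfer orbit: a_t = (57900 + 7440)/2 = 32670 km.
Half the transfer-orbit period gives t = π√(a_t³/μ) = 29370 s.
Converting: 29370 s ÷ 3600 s/hour = 8.16 hours.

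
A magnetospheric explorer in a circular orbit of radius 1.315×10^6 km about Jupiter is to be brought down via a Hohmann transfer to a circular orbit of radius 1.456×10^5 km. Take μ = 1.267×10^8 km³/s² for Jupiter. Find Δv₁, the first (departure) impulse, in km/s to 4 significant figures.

Transfer-ellipse semi-major axis a_t = (r₁ + r₂)/2 = (1.315×10^6 + 1.456×10^5)/2 = 7.303×10^5 km.
Circular speed at r = 1.315×10^6 km: v_c = √(μ/r) = 9.816 km/s.
Vis-viva on the transfer ellipse at r = 1.315×10^6 km gives v_t = √[μ(2/r − 1/a_t)] = 4.383 km/s.
Δv₁ = |v_t − v_c| = |4.383 − 9.816| = 5.433 km/s.

Δv₁ = 5.433 km/s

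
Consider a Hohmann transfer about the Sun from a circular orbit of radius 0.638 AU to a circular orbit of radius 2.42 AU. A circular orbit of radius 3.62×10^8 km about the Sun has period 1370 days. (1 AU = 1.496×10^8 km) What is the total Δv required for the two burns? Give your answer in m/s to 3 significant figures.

Δv = 16500 m/s

From Kepler's third law T² = 4π²r³/μ at r = 3.62×10^8 km, T = 1370 days = 1370 × 86400 s = 1.18368×10^8 s: μ = 4π²r³/T² = 1.33665×10^11 km³/s².
In km: r₁ = 0.638 × 1.496×10^8 = 9.54448×10^7 km; r₂ = 2.42 × 1.496×10^8 = 3.62032×10^8 km.
Semi-major axis of the transfer orbit: a_t = (9.54448×10^7 + 3.62032×10^8)/2 = 2.287384×10^8 km.
At r₁ the circular-orbit speed is v₁ = √(μ/r₁) = 37.422 km/s.
Transfer-orbit speed at r₁ (vis-viva equation): v_p = √[μ(2/r₁ − 1/a_t)] = 47.080 km/s.
First burn Δv₁ = |v_p − v₁| = 9.658 km/s.
At r₂, v₂ = √(μ/r₂) = 19.215 km/s.
Transfer-orbit speed at r₂: v_a = √[μ(2/r₂ − 1/a_t)] = 12.412 km/s.
Second burn Δv₂ = |v₂ − v_a| = 6.803 km/s.
Total Δv = Δv₁ + Δv₂ = 16.46 km/s.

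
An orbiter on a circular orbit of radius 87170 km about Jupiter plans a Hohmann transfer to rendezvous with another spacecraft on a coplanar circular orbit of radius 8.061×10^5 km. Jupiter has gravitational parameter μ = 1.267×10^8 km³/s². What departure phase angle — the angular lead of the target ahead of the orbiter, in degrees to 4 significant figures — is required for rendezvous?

The Hohmann ellipse has a_t = (r₁ + r₂)/2 = 4.46635×10^5 km.
Transfer time t = π√(a_t³/μ) = 83309 s.
Target angular speed ω₂ = √(μ/r₂³) = 1.5553×10^-5 rad/s.
Angle swept by the target during transfer: ω₂·t = 1.2957 rad = 74.24°.
Arrival is 180° from departure on the ellipse, so φ = 180° − 74.24° = 105.8°.

φ = 105.8°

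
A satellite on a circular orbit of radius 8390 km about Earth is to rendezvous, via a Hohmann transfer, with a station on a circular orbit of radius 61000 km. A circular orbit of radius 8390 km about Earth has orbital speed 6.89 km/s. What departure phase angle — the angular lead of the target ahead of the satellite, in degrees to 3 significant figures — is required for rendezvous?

From the circular-orbit relation v² = μ/r at r = 8390 km: μ = v²r = (6.89)² × 8390 = 3.98291×10^5 km³/s².
The Hohmann ellipse has a_t = (r₁ + r₂)/2 = 34695 km.
The half-period of the transfer ellipse is t = π√(a_t³/μ) = 32170 s.
Target angular speed ω₂ = √(μ/r₂³) = 4.189×10^-5 rad/s.
Angle swept by the target during transfer: ω₂·t = 1.3476 rad = 77.21°.
The satellite traverses 180° on the transfer ellipse, so the target must lead by 180° − 77.21° = 103°.

φ = 103°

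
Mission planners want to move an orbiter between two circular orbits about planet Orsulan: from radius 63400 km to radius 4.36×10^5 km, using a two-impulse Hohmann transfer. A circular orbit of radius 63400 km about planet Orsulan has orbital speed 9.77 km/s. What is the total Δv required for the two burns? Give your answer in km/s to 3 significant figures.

Δv = 4.99 km/s

From the circular-orbit relation v² = μ/r at r = 63400 km: μ = v²r = (9.77)² × 63400 = 6.05171×10^6 km³/s².
Semi-major axis of the transfer orbit: a_t = (63400 + 4.360×10^5)/2 = 2.497×10^5 km.
At r₁ the circular-orbit speed is v₁ = √(μ/r₁) = 9.770 km/s.
Transfer-orbit speed at r₁ (v² = μ(2/r − 1/a)): v_p = √[μ(2/r₁ − 1/a_t)] = 12.91 km/s.
First burn Δv₁ = |v_p − v₁| = 3.140 km/s.
Circular speed at r₂: v₂ = √(μ/r₂) = 3.7256 km/s.
Transfer-orbit speed at r₂: v_a = √[μ(2/r₂ − 1/a_t)] = 1.8773 km/s.
Second burn Δv₂ = |v₂ − v_a| = 1.848 km/s.
Total Δv = Δv₁ + Δv₂ = 4.988 km/s.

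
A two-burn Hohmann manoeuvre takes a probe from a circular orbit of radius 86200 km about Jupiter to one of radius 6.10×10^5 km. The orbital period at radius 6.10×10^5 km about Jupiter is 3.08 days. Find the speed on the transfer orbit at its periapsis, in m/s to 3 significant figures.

From Kepler's third law T² = 4π²r³/μ at r = 6.10×10^5 km, T = 3.08 days = 3.08 × 86400 s = 2.66112×10^5 s: μ = 4π²r³/T² = 1.26538×10^8 km³/s².
Semi-major axis of the transfer orbit: a_t = (86200 + 6.100×10^5)/2 = 3.481×10^5 km.
The periapsis of the transfer ellipse is at r = 86200 km.
From the vis-viva equation, v = √[μ(2/r − 1/a_t)] = 50.72 km/s.

v = 50700 m/s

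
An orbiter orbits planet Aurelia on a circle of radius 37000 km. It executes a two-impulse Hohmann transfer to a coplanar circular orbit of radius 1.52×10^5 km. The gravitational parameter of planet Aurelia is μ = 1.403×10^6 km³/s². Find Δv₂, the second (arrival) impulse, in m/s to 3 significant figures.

Δv₂ = 1140 m/s

Semi-major axis of the transfer orbit: a_t = (37000 + 1.520×10^5)/2 = 94500 km.
Circular speed at r = 1.520×10^5 km: v_c = √(μ/r) = 3.038 km/s.
Vis-viva on the transfer ellipse at r = 1.520×10^5 km gives v_t = √[μ(2/r − 1/a_t)] = 1.901 km/s.
Δv₂ = |v_t − v_c| = |1.901 − 3.038| = 1.137 km/s.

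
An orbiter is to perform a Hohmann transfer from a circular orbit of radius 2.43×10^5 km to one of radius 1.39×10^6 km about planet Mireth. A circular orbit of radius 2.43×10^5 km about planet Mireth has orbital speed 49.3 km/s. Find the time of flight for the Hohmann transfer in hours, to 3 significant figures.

From the circular-orbit relation v² = μ/r at r = 2.43×10^5 km: μ = v²r = (49.3)² × 2.43×10^5 = 5.90609×10^8 km³/s².
Transfer-ellipse semi-major axis a_t = (r₁ + r₂)/2 = (2.430×10^5 + 1.390×10^6)/2 = 8.165×10^5 km.
Transfer time t = π√(a_t³/μ) = π√((8.165×10^5)³ / 5.90609×10^8) = 95370 s.
Converting: 95370 s ÷ 3600 s/hour = 26.5 hours.

t = 26.5 hours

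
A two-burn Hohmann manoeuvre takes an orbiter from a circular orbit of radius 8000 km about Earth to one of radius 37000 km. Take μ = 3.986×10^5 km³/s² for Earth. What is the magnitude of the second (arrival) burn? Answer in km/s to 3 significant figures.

Δv₂ = 1.33 km/s

The Hohmann ellipse has a_t = (r₁ + r₂)/2 = 22500 km.
On the circular orbit at r = 37000 km, v_c = √(μ/r) = 3.282 km/s.
Transfer-orbit speed at the same r (vis-viva, a = a_t): v_t = √[μ(2/r − 1/a_t)] = 1.957 km/s.
Δv₂ = |v_t − v_c| = |1.957 − 3.282| = 1.325 km/s.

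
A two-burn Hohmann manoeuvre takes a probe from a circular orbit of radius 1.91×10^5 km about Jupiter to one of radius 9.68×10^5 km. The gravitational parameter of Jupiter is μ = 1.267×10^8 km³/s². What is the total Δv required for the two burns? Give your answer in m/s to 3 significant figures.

Semi-major axis of the transfer orbit: a_t = (1.910×10^5 + 9.680×10^5)/2 = 5.795×10^5 km.
Circular speed at r₁: v₁ = √(μ/r₁) = √(1.267×10^8/1.910×10^5) = 25.756 km/s.
On the transfer ellipse at r₁, vis-viva equation gives v_p = √[μ(2/r₁ − 1/a_t)] = 33.288 km/s.
First burn Δv₁ = |v_p − v₁| = 7.5320 km/s.
At r₂, v₂ = √(μ/r₂) = 11.4406 km/s.
Transfer-orbit speed at r₂: v_a = √[μ(2/r₂ − 1/a_t)] = 6.56811 km/s.
Second burn Δv₂ = |v₂ − v_a| = 4.8725 km/s.
Total Δv = Δv₁ + Δv₂ = 12.40 km/s.

Δv = 12400 m/s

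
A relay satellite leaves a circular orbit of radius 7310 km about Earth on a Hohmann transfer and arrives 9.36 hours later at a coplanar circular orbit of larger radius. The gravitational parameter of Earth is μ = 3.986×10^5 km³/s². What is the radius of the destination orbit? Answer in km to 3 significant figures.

r₂ = 64300 km

Transfer time t = 9.36 hours = 33696 s, and t = π√(a_t³/μ).
So a_t = (μ t²/π²)^(1/3) = (3.986×10^5 × (33696)² / π²)^(1/3) = 35793 km.
Since a_t = (r₁ + r₂)/2, r₂ = 2a_t − r₁ = 2×35793 − 7310 = 64276 km.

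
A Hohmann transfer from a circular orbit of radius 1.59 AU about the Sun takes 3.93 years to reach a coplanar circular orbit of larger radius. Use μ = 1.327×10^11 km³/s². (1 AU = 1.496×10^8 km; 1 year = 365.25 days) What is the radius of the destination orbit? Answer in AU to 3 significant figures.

r₂ = 6.32 AU

In km: r₁ = 1.59 × 1.496×10^8 = 2.37864×10^8 km.
Transfer time t = 3.93 years × 365.25 × 86400 s = 1.24021368×10^8 s, and t = π√(a_t³/μ).
So a_t = (μ t²/π²)^(1/3) = (1.327×10^11 × (1.24021368×10^8)² / π²)^(1/3) = 5.9136×10^8 km.
Since a_t = (r₁ + r₂)/2, r₂ = 2a_t − r₁ = 2×5.9136×10^8 − 2.37864×10^8 = 9.44856×10^8 km.
In AU: r₂ = 9.44856×10^8 / 1.496×10^8 = 6.32 AU.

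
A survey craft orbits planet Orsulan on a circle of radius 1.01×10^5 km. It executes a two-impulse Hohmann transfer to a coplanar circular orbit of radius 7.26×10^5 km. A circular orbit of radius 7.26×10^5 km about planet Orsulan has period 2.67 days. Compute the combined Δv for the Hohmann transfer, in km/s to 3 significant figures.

Δv = 27.2 km/s

From Kepler's third law T² = 4π²r³/μ at r = 7.26×10^5 km, T = 2.67 days = 2.67 × 86400 s = 2.30688×10^5 s: μ = 4π²r³/T² = 2.83870×10^8 km³/s².
Transfer-ellipse semi-major axis a_t = (r₁ + r₂)/2 = (1.010×10^5 + 7.260×10^5)/2 = 4.135×10^5 km.
Circular speed at r₁: v₁ = √(μ/r₁) = √(2.83870×10^8/1.010×10^5) = 53.02 km/s.
On the transfer ellipse at r₁, vis-viva gives v_p = √[μ(2/r₁ − 1/a_t)] = 70.25 km/s.
First burn Δv₁ = |v_p − v₁| = 17.23 km/s.
At r₂, v₂ = √(μ/r₂) = 19.774 km/s.
Transfer-orbit speed at r₂: v_a = √[μ(2/r₂ − 1/a_t)] = 9.7727 km/s.
Second burn Δv₂ = |v₂ − v_a| = 10.00 km/s.
Total Δv = Δv₁ + Δv₂ = 27.23 km/s.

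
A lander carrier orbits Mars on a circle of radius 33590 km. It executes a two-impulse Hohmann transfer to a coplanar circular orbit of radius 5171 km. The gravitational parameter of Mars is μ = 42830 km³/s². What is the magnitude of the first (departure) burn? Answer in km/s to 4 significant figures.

The Hohmann ellipse has a_t = (r₁ + r₂)/2 = 19380.5 km.
Circular speed at r = 33590 km: v_c = √(μ/r) = 1.1292 km/s.
Vis-viva on the transfer ellipse at r = 33590 km gives v_t = √[μ(2/r − 1/a_t)] = 0.58328 km/s.
Δv₁ = |v_t − v_c| = |0.58328 − 1.1292| = 0.5459 km/s.

Δv₁ = 0.5459 km/s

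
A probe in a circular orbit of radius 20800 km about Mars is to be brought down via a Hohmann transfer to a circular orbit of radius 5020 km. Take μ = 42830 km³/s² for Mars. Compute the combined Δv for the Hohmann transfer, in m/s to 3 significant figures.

Δv = 1330 m/s

Semi-major axis of the transfer orbit: a_t = (20800 + 5020)/2 = 12910 km.
Circular speed at r₁: v₁ = √(μ/r₁) = √(42830/20800) = 1.435 km/s.
On the transfer ellipse at r₁, vis-viva gives v_a = √[μ(2/r₁ − 1/a_t)] = 0.8948 km/s.
First burn Δv₁ = |v_a − v₁| = 0.5402 km/s.
Circular speed at r₂: v₂ = √(μ/r₂) = 2.92094 km/s.
Transfer-orbit speed at r₂: v_p = √[μ(2/r₂ − 1/a_t)] = 3.70758 km/s.
Second burn Δv₂ = |v₂ − v_p| = 0.7866 km/s.
Δv = Δv₁ + Δv₂ = 0.5402 + 0.7866 = 1.327 km/s.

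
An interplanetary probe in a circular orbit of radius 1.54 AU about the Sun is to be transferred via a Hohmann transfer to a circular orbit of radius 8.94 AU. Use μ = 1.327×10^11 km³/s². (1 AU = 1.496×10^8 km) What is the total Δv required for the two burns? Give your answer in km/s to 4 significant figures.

Δv = 11.91 km/s

In km: r₁ = 1.54 × 1.496×10^8 = 2.30384×10^8 km; r₂ = 8.94 × 1.496×10^8 = 1.337424×10^9 km.
Transfer-ellipse semi-major axis a_t = (r₁ + r₂)/2 = (2.30384×10^8 + 1.337424×10^9)/2 = 7.83904×10^8 km.
Circular speed at r₁: v₁ = √(μ/r₁) = √(1.327×10^11/2.30384×10^8) = 24.000 km/s.
On the transfer ellipse at r₁, vis-viva equation gives v_p = √[μ(2/r₁ − 1/a_t)] = 31.348 km/s.
First burn Δv₁ = |v_p − v₁| = 7.348 km/s.
At r₂, v₂ = √(μ/r₂) = 9.961 km/s.
Transfer-orbit speed at r₂: v_a = √[μ(2/r₂ − 1/a_t)] = 5.400 km/s.
Second burn Δv₂ = |v₂ − v_a| = 4.561 km/s.
Total Δv = Δv₁ + Δv₂ = 11.91 km/s.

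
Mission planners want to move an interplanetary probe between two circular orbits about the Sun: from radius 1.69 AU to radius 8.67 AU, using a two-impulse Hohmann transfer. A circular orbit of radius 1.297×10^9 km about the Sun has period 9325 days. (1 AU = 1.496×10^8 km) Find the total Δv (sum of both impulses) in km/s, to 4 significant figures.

From Kepler's third law T² = 4π²r³/μ at r = 1.297×10^9 km, T = 9325 days = 9325 × 86400 s = 8.0568×10^8 s: μ = 4π²r³/T² = 1.32695×10^11 km³/s².
In km: r₁ = 1.69 × 1.496×10^8 = 2.52824×10^8 km; r₂ = 8.67 × 1.496×10^8 = 1.297032×10^9 km.
Transfer-ellipse semi-major axis a_t = (r₁ + r₂)/2 = (2.52824×10^8 + 1.297032×10^9)/2 = 7.74928×10^8 km.
Circular speed at r₁: v₁ = √(μ/r₁) = √(1.32695×10^11/2.52824×10^8) = 22.910 km/s.
Transfer-orbit speed at r₁ (vis-viva equation): v_p = √[μ(2/r₁ − 1/a_t)] = 29.639 km/s.
First burn Δv₁ = |v_p − v₁| = 6.729 km/s.
Circular speed at r₂: v₂ = √(μ/r₂) = 10.1147 km/s.
Transfer-orbit speed at r₂: v_a = √[μ(2/r₂ − 1/a_t)] = 5.77737 km/s.
Second burn Δv₂ = |v₂ − v_a| = 4.337 km/s.
Total Δv = Δv₁ + Δv₂ = 11.07 km/s.

Δv = 11.07 km/s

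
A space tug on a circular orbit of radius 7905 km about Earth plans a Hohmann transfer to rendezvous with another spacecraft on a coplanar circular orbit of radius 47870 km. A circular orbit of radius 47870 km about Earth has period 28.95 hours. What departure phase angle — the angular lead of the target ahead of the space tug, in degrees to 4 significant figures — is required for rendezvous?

φ = 99.96°

From Kepler's third law T² = 4π²r³/μ at r = 47870 km, T = 28.95 hours = 28.95 × 3600 s = 1.0422×10^5 s: μ = 4π²r³/T² = 3.98702×10^5 km³/s².
Semi-major axis of the transfer orbit: a_t = (7905 + 47870)/2 = 27887.5 km.
The half-period of the transfer ellipse is t = π√(a_t³/μ) = 23170 s.
The target's mean motion on its circular orbit is ω₂ = √(μ/r₂³) = 6.029×10^-5 rad/s.
Angle swept by the target during transfer: ω₂·t = 1.397 rad = 80.04°.
The space tug traverses 180° on the transfer ellipse, so the target must lead by 180° − 80.04° = 99.96°.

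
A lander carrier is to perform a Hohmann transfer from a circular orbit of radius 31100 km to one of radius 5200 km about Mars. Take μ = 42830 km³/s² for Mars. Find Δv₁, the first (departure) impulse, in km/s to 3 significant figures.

Δv₁ = 0.545 km/s

Transfer-ellipse semi-major axis a_t = (r₁ + r₂)/2 = (31100 + 5200)/2 = 18150 km.
On the circular orbit at r = 31100 km, v_c = √(μ/r) = 1.1735 km/s.
Transfer-orbit speed at the same r (vis-viva, a = a_t): v_t = √[μ(2/r − 1/a_t)] = 0.62814 km/s.
Δv₁ = |v_t − v_c| = |0.62814 − 1.1735| = 0.5454 km/s.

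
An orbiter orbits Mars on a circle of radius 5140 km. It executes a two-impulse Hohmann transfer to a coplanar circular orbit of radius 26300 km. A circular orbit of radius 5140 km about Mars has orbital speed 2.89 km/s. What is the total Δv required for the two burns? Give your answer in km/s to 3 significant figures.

Δv = 1.40 km/s

From the circular-orbit relation v² = μ/r at r = 5140 km: μ = v²r = (2.89)² × 5140 = 42929.8 km³/s².
The Hohmann ellipse has a_t = (r₁ + r₂)/2 = 15720 km.
At r₁ the circular-orbit speed is v₁ = √(μ/r₁) = 2.8900 km/s.
Transfer-orbit speed at r₁ (vis-viva): v_p = √[μ(2/r₁ − 1/a_t)] = 3.7381 km/s.
First burn Δv₁ = |v_p − v₁| = 0.8481 km/s.
Circular speed at r₂: v₂ = √(μ/r₂) = 1.27762 km/s.
Transfer-orbit speed at r₂: v_a = √[μ(2/r₂ − 1/a_t)] = 0.730562 km/s.
Second burn Δv₂ = |v₂ − v_a| = 0.5471 km/s.
Total Δv = Δv₁ + Δv₂ = 1.395 km/s.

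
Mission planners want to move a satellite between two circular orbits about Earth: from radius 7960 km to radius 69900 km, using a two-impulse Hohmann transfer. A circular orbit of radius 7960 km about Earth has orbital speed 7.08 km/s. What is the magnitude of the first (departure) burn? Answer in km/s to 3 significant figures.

From the circular-orbit relation v² = μ/r at r = 7960 km: μ = v²r = (7.08)² × 7960 = 3.99006×10^5 km³/s².
Transfer-ellipse semi-major axis a_t = (r₁ + r₂)/2 = (7960 + 69900)/2 = 38930 km.
On the circular orbit at r = 7960 km, v_c = √(μ/r) = 7.080 km/s.
Vis-viva on the transfer ellipse at r = 7960 km gives v_t = √[μ(2/r − 1/a_t)] = 9.487 km/s.
Δv₁ = |v_t − v_c| = |9.487 − 7.080| = 2.407 km/s.

Δv₁ = 2.41 km/s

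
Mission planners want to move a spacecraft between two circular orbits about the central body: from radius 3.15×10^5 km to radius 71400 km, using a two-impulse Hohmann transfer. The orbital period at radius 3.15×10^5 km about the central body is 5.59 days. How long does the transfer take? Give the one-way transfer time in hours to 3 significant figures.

From Kepler's third law T² = 4π²r³/μ at r = 3.15×10^5 km, T = 5.59 days = 5.59 × 86400 s = 4.82976×10^5 s: μ = 4π²r³/T² = 5.28981×10^6 km³/s².
Transfer-ellipse semi-major axis a_t = (r₁ + r₂)/2 = (3.150×10^5 + 71400)/2 = 1.932×10^5 km.
Half the transfer-orbit period gives t = π√(a_t³/μ) = 1.160×10^5 s.
Converting: 1.160×10^5 s ÷ 3600 s/hour = 32.2 hours.

t = 32.2 hours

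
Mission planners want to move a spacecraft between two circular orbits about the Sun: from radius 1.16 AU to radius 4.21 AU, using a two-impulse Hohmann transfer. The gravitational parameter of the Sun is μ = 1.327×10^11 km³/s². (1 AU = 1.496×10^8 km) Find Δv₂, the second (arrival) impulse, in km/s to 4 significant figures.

In km: r₁ = 1.16 × 1.496×10^8 = 1.73536×10^8 km; r₂ = 4.21 × 1.496×10^8 = 6.29816×10^8 km.
Transfer-ellipse semi-major axis a_t = (r₁ + r₂)/2 = (1.73536×10^8 + 6.29816×10^8)/2 = 4.01676×10^8 km.
Circular speed at r = 6.29816×10^8 km: v_c = √(μ/r) = 14.5154 km/s.
Vis-viva on the transfer ellipse at r = 6.29816×10^8 km gives v_t = √[μ(2/r − 1/a_t)] = 9.54081 km/s.
Δv₂ = |v_t − v_c| = |9.54081 − 14.5154| = 4.975 km/s.

Δv₂ = 4.975 km/s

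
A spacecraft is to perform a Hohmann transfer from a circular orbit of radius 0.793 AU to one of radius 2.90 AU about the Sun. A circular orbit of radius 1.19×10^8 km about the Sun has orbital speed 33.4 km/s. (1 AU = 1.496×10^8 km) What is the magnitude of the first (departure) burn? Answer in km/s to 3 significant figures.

From the circular-orbit relation v² = μ/r at r = 1.19×10^8 km: μ = v²r = (33.4)² × 1.19×10^8 = 1.32752×10^11 km³/s².
In km: r₁ = 0.793 × 1.496×10^8 = 1.186328×10^8 km; r₂ = 2.90 × 1.496×10^8 = 4.3384×10^8 km.
Transfer-ellipse semi-major axis a_t = (r₁ + r₂)/2 = (1.186328×10^8 + 4.3384×10^8)/2 = 2.762364×10^8 km.
On the circular orbit at r = 1.186328×10^8 km, v_c = √(μ/r) = 33.45 km/s.
Transfer-orbit speed at the same r (vis-viva, a = a_t): v_t = √[μ(2/r − 1/a_t)] = 41.92 km/s.
Δv₁ = |v_t − v_c| = |41.92 − 33.45| = 8.470 km/s.

Δv₁ = 8.47 km/s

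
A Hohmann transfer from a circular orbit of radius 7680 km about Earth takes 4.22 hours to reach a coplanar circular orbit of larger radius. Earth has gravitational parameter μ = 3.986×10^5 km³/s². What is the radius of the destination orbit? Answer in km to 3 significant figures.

Transfer time t = 4.22 hours = 15192 s, and t = π√(a_t³/μ).
So a_t = (μ t²/π²)^(1/3) = (3.986×10^5 × (15192)² / π²)^(1/3) = 21045 km.
Since a_t = (r₁ + r₂)/2, r₂ = 2a_t − r₁ = 2×21045 − 7680 = 34410 km.

r₂ = 34400 km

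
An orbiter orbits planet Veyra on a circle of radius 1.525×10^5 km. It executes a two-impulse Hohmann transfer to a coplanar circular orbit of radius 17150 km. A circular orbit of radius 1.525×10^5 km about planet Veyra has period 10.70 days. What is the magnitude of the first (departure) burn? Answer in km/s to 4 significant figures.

From Kepler's third law T² = 4π²r³/μ at r = 1.525×10^5 km, T = 10.70 days = 10.70 × 86400 s = 9.2448×10^5 s: μ = 4π²r³/T² = 1.63823×10^5 km³/s².
Transfer-ellipse semi-major axis a_t = (r₁ + r₂)/2 = (1.525×10^5 + 17150)/2 = 84825 km.
Circular speed at r = 1.525×10^5 km: v_c = √(μ/r) = 1.03646 km/s.
Vis-viva on the transfer ellipse at r = 1.525×10^5 km gives v_t = √[μ(2/r − 1/a_t)] = 0.466039 km/s.
Δv₁ = |v_t − v_c| = |0.466039 − 1.03646| = 0.5704 km/s.

Δv₁ = 0.5704 km/s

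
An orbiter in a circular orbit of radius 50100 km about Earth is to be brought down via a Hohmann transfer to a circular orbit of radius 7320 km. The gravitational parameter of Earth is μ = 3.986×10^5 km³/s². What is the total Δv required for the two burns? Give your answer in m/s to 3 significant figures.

Semi-major axis of the transfer orbit: a_t = (50100 + 7320)/2 = 28710 km.
Circular speed at r₁: v₁ = √(μ/r₁) = √(3.986×10^5/50100) = 2.8207 km/s.
Transfer-orbit speed at r₁ (v² = μ(2/r − 1/a)): v_a = √[μ(2/r₁ − 1/a_t)] = 1.4243 km/s.
First burn Δv₁ = |v_a − v₁| = 1.396 km/s.
At r₂, v₂ = √(μ/r₂) = 7.379 km/s.
Transfer-orbit speed at r₂: v_p = √[μ(2/r₂ − 1/a_t)] = 9.748 km/s.
Second burn Δv₂ = |v₂ − v_p| = 2.369 km/s.
Δv = Δv₁ + Δv₂ = 1.396 + 2.369 = 3.765 km/s.

Δv = 3770 m/s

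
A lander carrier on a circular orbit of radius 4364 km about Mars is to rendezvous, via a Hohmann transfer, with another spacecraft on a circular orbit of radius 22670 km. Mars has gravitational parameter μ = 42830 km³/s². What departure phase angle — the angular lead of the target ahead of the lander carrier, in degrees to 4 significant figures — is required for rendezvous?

φ = 97.13°

The Hohmann ellipse has a_t = (r₁ + r₂)/2 = 13517 km.
Transfer time t = π√(a_t³/μ) = 23856 s.
Target angular speed ω₂ = √(μ/r₂³) = 6.0631×10^-5 rad/s.
Angle swept by the target during transfer: ω₂·t = 1.4464 rad = 82.87°.
The lander carrier traverses 180° on the transfer ellipse, so the target must lead by 180° − 82.87° = 97.13°.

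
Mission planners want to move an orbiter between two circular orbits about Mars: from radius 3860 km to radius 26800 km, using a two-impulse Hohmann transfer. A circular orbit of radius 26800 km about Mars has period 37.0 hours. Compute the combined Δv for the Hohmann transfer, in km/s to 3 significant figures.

From Kepler's third law T² = 4π²r³/μ at r = 26800 km, T = 37.0 hours = 37.0 × 3600 s = 1.332×10^5 s: μ = 4π²r³/T² = 42830.7 km³/s².
Transfer-ellipse semi-major axis a_t = (r₁ + r₂)/2 = (3860 + 26800)/2 = 15330 km.
Circular speed at r₁: v₁ = √(μ/r₁) = √(42830.7/3860) = 3.331 km/s.
On the transfer ellipse at r₁, vis-viva equation gives v_p = √[μ(2/r₁ − 1/a_t)] = 4.404 km/s.
First burn Δv₁ = |v_p − v₁| = 1.073 km/s.
Circular speed at r₂: v₂ = √(μ/r₂) = 1.2642 km/s.
Transfer-orbit speed at r₂: v_a = √[μ(2/r₂ − 1/a_t)] = 0.63436 km/s.
Second burn Δv₂ = |v₂ − v_a| = 0.6298 km/s.
Total Δv = Δv₁ + Δv₂ = 1.703 km/s.

Δv = 1.70 km/s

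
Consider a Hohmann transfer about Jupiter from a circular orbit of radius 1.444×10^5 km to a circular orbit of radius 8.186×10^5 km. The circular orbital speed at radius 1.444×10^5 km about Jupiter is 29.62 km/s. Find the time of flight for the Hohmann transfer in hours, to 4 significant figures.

From the circular-orbit relation v² = μ/r at r = 1.444×10^5 km: μ = v²r = (29.62)² × 1.444×10^5 = 1.26689×10^8 km³/s².
Transfer-ellipse semi-major axis a_t = (r₁ + r₂)/2 = (1.444×10^5 + 8.186×10^5)/2 = 4.815×10^5 km.
By Kepler's third law the transfer-orbit period is T = 2π√(a_t³/μ), so t = T/2 = 93256 s.
Converting: 93256 s ÷ 3600 s/hour = 25.90 hours.

t = 25.90 hours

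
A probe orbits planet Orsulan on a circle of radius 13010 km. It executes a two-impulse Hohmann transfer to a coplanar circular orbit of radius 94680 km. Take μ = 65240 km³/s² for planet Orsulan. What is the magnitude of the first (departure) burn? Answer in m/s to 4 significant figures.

Δv₁ = 730.1 m/s

Semi-major axis of the transfer orbit: a_t = (13010 + 94680)/2 = 53845 km.
On the circular orbit at r = 13010 km, v_c = √(μ/r) = 2.2393 km/s.
Vis-viva on the transfer ellipse at r = 13010 km gives v_t = √[μ(2/r − 1/a_t)] = 2.9694 km/s.
Δv₁ = |v_t − v_c| = |2.9694 − 2.2393| = 0.7301 km/s.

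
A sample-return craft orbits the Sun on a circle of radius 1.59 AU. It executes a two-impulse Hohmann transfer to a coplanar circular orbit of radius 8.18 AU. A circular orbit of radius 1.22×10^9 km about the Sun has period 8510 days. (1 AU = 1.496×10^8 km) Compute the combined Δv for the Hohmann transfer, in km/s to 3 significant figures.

Δv = 11.4 km/s

From Kepler's third law T² = 4π²r³/μ at r = 1.22×10^9 km, T = 8510 days = 8510 × 86400 s = 7.35264×10^8 s: μ = 4π²r³/T² = 1.32603×10^11 km³/s².
In km: r₁ = 1.59 × 1.496×10^8 = 2.37864×10^8 km; r₂ = 8.18 × 1.496×10^8 = 1.223728×10^9 km.
The Hohmann ellipse has a_t = (r₁ + r₂)/2 = 7.30796×10^8 km.
At r₁ the circular-orbit speed is v₁ = √(μ/r₁) = 23.611 km/s.
On the transfer ellipse at r₁, v² = μ(2/r − 1/a) gives v_p = √[μ(2/r₁ − 1/a_t)] = 30.553 km/s.
First burn Δv₁ = |v_p − v₁| = 6.942 km/s.
At r₂, v₂ = √(μ/r₂) = 10.41 km/s.
Transfer-orbit speed at r₂: v_a = √[μ(2/r₂ − 1/a_t)] = 5.939 km/s.
Second burn Δv₂ = |v₂ − v_a| = 4.471 km/s.
Total Δv = Δv₁ + Δv₂ = 11.41 km/s.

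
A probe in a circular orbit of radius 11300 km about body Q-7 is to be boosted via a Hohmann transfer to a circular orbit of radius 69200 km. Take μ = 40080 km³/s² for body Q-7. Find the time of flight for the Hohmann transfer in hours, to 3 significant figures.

The Hohmann ellipse has a_t = (r₁ + r₂)/2 = 40250 km.
By Kepler's third law the transfer-orbit period is T = 2π√(a_t³/μ), so t = T/2 = 1.267×10^5 s.
Converting: 1.267×10^5 s ÷ 3600 s/hour = 35.2 hours.

t = 35.2 hours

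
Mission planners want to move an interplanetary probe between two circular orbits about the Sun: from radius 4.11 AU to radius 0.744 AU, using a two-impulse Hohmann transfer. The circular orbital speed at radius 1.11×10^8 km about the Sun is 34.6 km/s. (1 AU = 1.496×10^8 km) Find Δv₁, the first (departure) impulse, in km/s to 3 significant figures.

Δv₁ = 6.56 km/s

From the circular-orbit relation v² = μ/r at r = 1.11×10^8 km: μ = v²r = (34.6)² × 1.11×10^8 = 1.32885×10^11 km³/s².
In km: r₁ = 4.11 × 1.496×10^8 = 6.14856×10^8 km; r₂ = 0.744 × 1.496×10^8 = 1.113024×10^8 km.
The Hohmann ellipse has a_t = (r₁ + r₂)/2 = 3.630792×10^8 km.
Circular speed at r = 6.14856×10^8 km: v_c = √(μ/r) = 14.7011 km/s.
Transfer-orbit speed at the same r (vis-viva, a = a_t): v_t = √[μ(2/r − 1/a_t)] = 8.13959 km/s.
Δv₁ = |v_t − v_c| = |8.13959 − 14.7011| = 6.562 km/s.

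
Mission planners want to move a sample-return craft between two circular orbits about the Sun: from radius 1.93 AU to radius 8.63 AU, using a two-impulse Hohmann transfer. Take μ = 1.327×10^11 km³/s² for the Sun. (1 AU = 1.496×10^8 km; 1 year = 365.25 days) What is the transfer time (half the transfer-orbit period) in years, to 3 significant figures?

t = 6.07 years

In km: r₁ = 1.93 × 1.496×10^8 = 2.88728×10^8 km; r₂ = 8.63 × 1.496×10^8 = 1.291048×10^9 km.
Semi-major axis of the transfer orbit: a_t = (2.88728×10^8 + 1.291048×10^9)/2 = 7.89888×10^8 km.
Half the transfer-orbit period gives t = π√(a_t³/μ) = 1.915×10^8 s.
Converting: 1.915×10^8 s ÷ 3.15576×10^7 s/year (365.25 × 86400) = 6.07 years.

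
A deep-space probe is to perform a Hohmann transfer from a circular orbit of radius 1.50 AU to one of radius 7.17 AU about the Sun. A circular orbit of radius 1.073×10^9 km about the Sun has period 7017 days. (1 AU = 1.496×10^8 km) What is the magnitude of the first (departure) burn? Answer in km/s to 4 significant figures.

Δv₁ = 6.956 km/s

From Kepler's third law T² = 4π²r³/μ at r = 1.073×10^9 km, T = 7017 days = 7017 × 86400 s = 6.062688×10^8 s: μ = 4π²r³/T² = 1.32687×10^11 km³/s².
In km: r₁ = 1.50 × 1.496×10^8 = 2.244×10^8 km; r₂ = 7.17 × 1.496×10^8 = 1.072632×10^9 km.
Semi-major axis of the transfer orbit: a_t = (2.244×10^8 + 1.072632×10^9)/2 = 6.48516×10^8 km.
On the circular orbit at r = 2.244×10^8 km, v_c = √(μ/r) = 24.317 km/s.
Vis-viva on the transfer ellipse at r = 2.244×10^8 km gives v_t = √[μ(2/r − 1/a_t)] = 31.273 km/s.
Δv₁ = |v_t − v_c| = |31.273 − 24.317| = 6.956 km/s.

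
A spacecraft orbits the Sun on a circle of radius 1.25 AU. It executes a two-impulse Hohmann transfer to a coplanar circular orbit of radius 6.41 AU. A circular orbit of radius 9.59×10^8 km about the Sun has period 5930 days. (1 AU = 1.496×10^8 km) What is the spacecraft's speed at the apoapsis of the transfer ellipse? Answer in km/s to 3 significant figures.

v = 6.72 km/s

From Kepler's third law T² = 4π²r³/μ at r = 9.59×10^8 km, T = 5930 days = 5930 × 86400 s = 5.12352×10^8 s: μ = 4π²r³/T² = 1.32641×10^11 km³/s².
In km: r₁ = 1.25 × 1.496×10^8 = 1.870×10^8 km; r₂ = 6.41 × 1.496×10^8 = 9.58936×10^8 km.
Transfer-ellipse semi-major axis a_t = (r₁ + r₂)/2 = (1.870×10^8 + 9.58936×10^8)/2 = 5.72968×10^8 km.
The apoapsis of the transfer ellipse is at r = 9.58936×10^8 km.
Vis-viva: v = √[μ(2/r − 1/a_t)] = √[1.32641×10^11 × (2/9.58936×10^8 − 1/5.72968×10^8)] = 6.719 km/s.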